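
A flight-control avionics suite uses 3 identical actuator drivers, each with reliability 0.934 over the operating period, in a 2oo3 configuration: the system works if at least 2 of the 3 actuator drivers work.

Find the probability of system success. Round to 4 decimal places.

R = Σ_{i=2}^{3} C(3,i) p^i (1−p)^{3−i} with p = 0.934
C(3,2)·0.934^2·0.066^1 = 0.172726
C(3,3)·0.934^3·0.066^0 = 0.814781
Sum = 0.9875

0.9875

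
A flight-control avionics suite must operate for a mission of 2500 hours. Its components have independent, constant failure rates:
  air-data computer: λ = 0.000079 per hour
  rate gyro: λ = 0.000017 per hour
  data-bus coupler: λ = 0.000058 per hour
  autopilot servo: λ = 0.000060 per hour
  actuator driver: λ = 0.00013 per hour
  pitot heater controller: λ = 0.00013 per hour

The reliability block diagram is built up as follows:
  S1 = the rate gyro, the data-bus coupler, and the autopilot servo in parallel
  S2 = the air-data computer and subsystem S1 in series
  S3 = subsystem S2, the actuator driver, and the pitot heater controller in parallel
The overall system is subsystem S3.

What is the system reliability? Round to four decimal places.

R(air-data computer) = exp(−0.000079 × 2500) = 0.820780
R(rate gyro) = exp(−0.000017 × 2500) = 0.958390
R(data-bus coupler) = exp(−0.000058 × 2500) = 0.865022
R(autopilot servo) = exp(−0.000060 × 2500) = 0.860708
R(actuator driver) = exp(−0.00013 × 2500) = 0.722527
R(pitot heater controller) = exp(−0.00013 × 2500) = 0.722527
Parallel (rate gyro, data-bus coupler, and autopilot servo): 1 − (1 − 0.958390)(1 − 0.865022)(1 − 0.860708) = 0.999218
Series (air-data computer and [0.999218]): 0.820780 × 0.999218 = 0.820138
Parallel ([0.820138], actuator driver, and pitot heater controller): 1 − (1 − 0.820138)(1 − 0.722527)(1 − 0.722527) = 0.9862

0.9862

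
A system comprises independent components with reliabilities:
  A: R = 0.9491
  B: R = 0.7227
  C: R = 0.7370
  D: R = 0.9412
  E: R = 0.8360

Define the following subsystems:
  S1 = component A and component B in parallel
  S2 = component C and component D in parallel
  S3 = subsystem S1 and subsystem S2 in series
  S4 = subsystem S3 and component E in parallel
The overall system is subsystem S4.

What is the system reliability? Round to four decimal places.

0.9952

Parallel (A and B): 1 − (1 − 0.949100)(1 − 0.722700) = 0.985885
Parallel (C and D): 1 − (1 − 0.737000)(1 − 0.941200) = 0.984536
Series ([0.985885] and [0.984536]): 0.985885 × 0.984536 = 0.970639
Parallel ([0.970639] and E): 1 − (1 − 0.970639)(1 − 0.836000) = 0.9952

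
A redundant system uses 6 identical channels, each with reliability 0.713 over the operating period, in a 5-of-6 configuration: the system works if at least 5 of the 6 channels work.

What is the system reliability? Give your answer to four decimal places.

0.4487

R = Σ_{i=5}^{6} C(6,i) p^i (1−p)^{6−i} with p = 0.713
C(6,5)·0.713^5·0.287^1 = 0.317308
C(6,6)·0.713^6·0.287^0 = 0.131382
Sum = 0.4487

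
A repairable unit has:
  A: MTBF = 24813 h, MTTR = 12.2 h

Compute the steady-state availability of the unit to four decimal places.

0.9995

A(A) = MTBF/(MTBF+MTTR) = 24813/(24813+12.2) = 0.9995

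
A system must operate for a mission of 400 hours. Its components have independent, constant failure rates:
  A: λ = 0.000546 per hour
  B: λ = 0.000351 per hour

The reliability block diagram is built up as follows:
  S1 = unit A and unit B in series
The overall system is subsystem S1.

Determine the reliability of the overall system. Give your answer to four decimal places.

R(A) = exp(−0.000546 × 400) = 0.803804
R(B) = exp(−0.000351 × 400) = 0.869011
Series (A and B): 0.803804 × 0.869011 = 0.6985

0.6985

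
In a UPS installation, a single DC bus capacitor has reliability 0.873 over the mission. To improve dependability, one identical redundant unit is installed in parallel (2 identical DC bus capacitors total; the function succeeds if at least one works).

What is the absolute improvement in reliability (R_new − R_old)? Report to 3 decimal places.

0.111

R_before = 0.873
R_after = 1 − (1 − 0.873)^2 = 0.984
ΔR = 0.984 − 0.873 = 0.111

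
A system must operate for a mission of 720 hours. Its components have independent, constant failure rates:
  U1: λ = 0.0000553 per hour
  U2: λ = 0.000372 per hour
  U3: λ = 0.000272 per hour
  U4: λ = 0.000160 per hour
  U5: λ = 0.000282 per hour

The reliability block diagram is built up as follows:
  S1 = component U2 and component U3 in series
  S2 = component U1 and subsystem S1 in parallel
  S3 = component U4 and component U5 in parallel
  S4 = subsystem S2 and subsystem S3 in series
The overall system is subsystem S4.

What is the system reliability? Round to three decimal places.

R(U1) = exp(−0.0000553 × 720) = 0.96097
R(U2) = exp(−0.000372 × 720) = 0.76503
R(U3) = exp(−0.000272 × 720) = 0.82214
R(U4) = exp(−0.000160 × 720) = 0.89119
R(U5) = exp(−0.000282 × 720) = 0.81625
Series (U2 and U3): 0.76503 × 0.82214 = 0.62896
Parallel (U1 and [0.62896]): 1 − (1 − 0.96097)(1 − 0.62896) = 0.98552
Parallel (U4 and U5): 1 − (1 − 0.89119)(1 − 0.81625) = 0.98001
Series ([0.98552] and [0.98001]): 0.98552 × 0.98001 = 0.966

0.966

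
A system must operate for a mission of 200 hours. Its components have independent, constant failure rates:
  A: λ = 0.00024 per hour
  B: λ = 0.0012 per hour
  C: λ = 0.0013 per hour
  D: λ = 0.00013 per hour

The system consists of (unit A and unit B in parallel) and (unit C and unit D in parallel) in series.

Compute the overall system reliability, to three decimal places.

R(A) = exp(−0.00024 × 200) = 0.95313
R(B) = exp(−0.0012 × 200) = 0.78663
R(C) = exp(−0.0013 × 200) = 0.77105
R(D) = exp(−0.00013 × 200) = 0.97434
Parallel (A and B): 1 − (1 − 0.95313)(1 − 0.78663) = 0.99000
Parallel (C and D): 1 − (1 − 0.77105)(1 − 0.97434) = 0.99413
Series ([0.99000] and [0.99413]): 0.99000 × 0.99413 = 0.984

0.984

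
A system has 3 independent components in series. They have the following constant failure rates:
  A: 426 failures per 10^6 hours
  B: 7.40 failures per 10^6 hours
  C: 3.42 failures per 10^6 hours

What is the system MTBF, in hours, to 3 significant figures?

2290

Series of exponential components: λ_sys = Σ λ_i
λ_sys = 0.000426 + 0.00000740 + 0.00000342 = 4.3682e-04 /h
MTBF = 1 / λ_sys = 2290 h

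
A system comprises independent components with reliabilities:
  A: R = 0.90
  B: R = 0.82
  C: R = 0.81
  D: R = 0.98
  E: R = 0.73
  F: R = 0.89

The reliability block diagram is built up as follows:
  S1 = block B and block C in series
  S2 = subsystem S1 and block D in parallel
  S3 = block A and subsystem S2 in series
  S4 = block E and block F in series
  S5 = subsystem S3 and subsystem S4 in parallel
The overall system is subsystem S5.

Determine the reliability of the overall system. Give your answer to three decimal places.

0.963

Series (B and C): 0.82000 × 0.81000 = 0.66420
Parallel ([0.66420] and D): 1 − (1 − 0.66420)(1 − 0.98000) = 0.99328
Series (A and [0.99328]): 0.90000 × 0.99328 = 0.89395
Series (E and F): 0.73000 × 0.89000 = 0.64970
Parallel ([0.89395] and [0.64970]): 1 − (1 − 0.89395)(1 − 0.64970) = 0.963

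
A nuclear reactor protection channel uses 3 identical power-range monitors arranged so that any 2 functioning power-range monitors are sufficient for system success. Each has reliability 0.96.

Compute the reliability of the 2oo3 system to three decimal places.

R = Σ_{i=2}^{3} C(3,i) p^i (1−p)^{3−i} with p = 0.96
C(3,2)·0.96^2·0.04^1 = 0.11059
C(3,3)·0.96^3·0.04^0 = 0.88474
Sum = 0.995

0.995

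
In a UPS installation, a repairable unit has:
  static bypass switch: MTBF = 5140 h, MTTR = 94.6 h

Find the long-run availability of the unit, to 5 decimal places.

0.98193

A(static bypass switch) = MTBF/(MTBF+MTTR) = 5140/(5140+94.6) = 0.98193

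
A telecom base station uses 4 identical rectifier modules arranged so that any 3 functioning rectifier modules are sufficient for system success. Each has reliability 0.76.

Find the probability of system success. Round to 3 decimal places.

0.755

R = Σ_{i=3}^{4} C(4,i) p^i (1−p)^{4−i} with p = 0.76
C(4,3)·0.76^3·0.24^1 = 0.42142
C(4,4)·0.76^4·0.24^0 = 0.33362
Sum = 0.755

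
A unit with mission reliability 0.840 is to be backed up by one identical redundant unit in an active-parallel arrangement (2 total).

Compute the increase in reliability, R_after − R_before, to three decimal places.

0.134

R_before = 0.840
R_after = 1 − (1 − 0.840)^2 = 0.974
ΔR = 0.974 − 0.840 = 0.134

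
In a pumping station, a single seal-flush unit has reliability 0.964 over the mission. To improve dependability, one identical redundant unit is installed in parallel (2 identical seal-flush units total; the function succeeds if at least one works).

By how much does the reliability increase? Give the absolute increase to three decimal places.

0.035

R_before = 0.964
R_after = 1 − (1 − 0.964)^2 = 0.999
ΔR = 0.999 − 0.964 = 0.035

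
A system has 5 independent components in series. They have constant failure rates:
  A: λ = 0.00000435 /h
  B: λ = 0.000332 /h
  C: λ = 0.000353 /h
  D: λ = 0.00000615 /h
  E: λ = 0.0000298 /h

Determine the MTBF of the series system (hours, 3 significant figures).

1380

Series of exponential components: λ_sys = Σ λ_i
λ_sys = 0.00000435 + 0.000332 + 0.000353 + 0.00000615 + 0.0000298 = 7.2530e-04 /h
MTBF = 1 / λ_sys = 1380 h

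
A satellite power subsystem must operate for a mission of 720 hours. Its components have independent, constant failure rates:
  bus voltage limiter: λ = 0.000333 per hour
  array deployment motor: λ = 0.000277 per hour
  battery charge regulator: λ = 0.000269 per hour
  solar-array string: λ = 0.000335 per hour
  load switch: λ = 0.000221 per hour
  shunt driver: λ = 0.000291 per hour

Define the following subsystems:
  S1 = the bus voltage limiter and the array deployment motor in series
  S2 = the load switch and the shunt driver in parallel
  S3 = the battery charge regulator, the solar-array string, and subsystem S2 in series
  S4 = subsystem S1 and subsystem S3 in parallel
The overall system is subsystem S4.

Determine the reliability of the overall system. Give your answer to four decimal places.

R(bus voltage limiter) = exp(−0.000333 × 720) = 0.786817
R(array deployment motor) = exp(−0.000277 × 720) = 0.819189
R(battery charge regulator) = exp(−0.000269 × 720) = 0.823922
R(solar-array string) = exp(−0.000335 × 720) = 0.785684
R(load switch) = exp(−0.000221 × 720) = 0.852894
R(shunt driver) = exp(−0.000291 × 720) = 0.810973
Series (bus voltage limiter and array deployment motor): 0.786817 × 0.819189 = 0.644552
Parallel (load switch and shunt driver): 1 − (1 − 0.852894)(1 − 0.810973) = 0.972193
Series (battery charge regulator, solar-array string, and [0.972193]): 0.823922 × 0.785684 × 0.972193 = 0.629342
Parallel ([0.644552] and [0.629342]): 1 − (1 − 0.644552)(1 − 0.629342) = 0.8683

0.8683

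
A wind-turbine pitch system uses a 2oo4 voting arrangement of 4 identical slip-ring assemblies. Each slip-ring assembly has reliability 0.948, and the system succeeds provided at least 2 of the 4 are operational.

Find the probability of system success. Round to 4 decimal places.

0.9995

R = Σ_{i=2}^{4} C(4,i) p^i (1−p)^{4−i} with p = 0.948
C(4,2)·0.948^2·0.052^2 = 0.014581
C(4,3)·0.948^3·0.052^1 = 0.177210
C(4,4)·0.948^4·0.052^0 = 0.807669
Sum = 0.9995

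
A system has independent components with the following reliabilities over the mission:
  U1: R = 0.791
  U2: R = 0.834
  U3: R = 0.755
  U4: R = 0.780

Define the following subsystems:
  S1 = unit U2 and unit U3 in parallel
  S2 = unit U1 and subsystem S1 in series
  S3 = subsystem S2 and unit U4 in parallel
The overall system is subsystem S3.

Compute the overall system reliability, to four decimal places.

0.9469

Parallel (U2 and U3): 1 − (1 − 0.834000)(1 − 0.755000) = 0.959330
Series (U1 and [0.959330]): 0.791000 × 0.959330 = 0.758830
Parallel ([0.758830] and U4): 1 − (1 − 0.758830)(1 − 0.780000) = 0.9469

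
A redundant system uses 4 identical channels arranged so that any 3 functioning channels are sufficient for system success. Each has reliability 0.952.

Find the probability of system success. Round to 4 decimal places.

0.9870

R = Σ_{i=3}^{4} C(4,i) p^i (1−p)^{4−i} with p = 0.952
C(4,3)·0.952^3·0.048^1 = 0.165658
C(4,4)·0.952^4·0.048^0 = 0.821387
Sum = 0.9870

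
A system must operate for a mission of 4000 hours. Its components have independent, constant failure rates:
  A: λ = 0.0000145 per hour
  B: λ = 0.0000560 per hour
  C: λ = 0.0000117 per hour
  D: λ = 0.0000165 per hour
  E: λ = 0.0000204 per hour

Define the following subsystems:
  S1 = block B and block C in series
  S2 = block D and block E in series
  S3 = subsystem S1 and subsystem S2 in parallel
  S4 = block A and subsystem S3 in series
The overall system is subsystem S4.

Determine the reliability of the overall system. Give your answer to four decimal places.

R(A) = exp(−0.0000145 × 4000) = 0.943650
R(B) = exp(−0.0000560 × 4000) = 0.799315
R(C) = exp(−0.0000117 × 4000) = 0.954278
R(D) = exp(−0.0000165 × 4000) = 0.936131
R(E) = exp(−0.0000204 × 4000) = 0.921641
Series (B and C): 0.799315 × 0.954278 = 0.762769
Series (D and E): 0.936131 × 0.921641 = 0.862777
Parallel ([0.762769] and [0.862777]): 1 − (1 − 0.762769)(1 − 0.862777) = 0.967446
Series (A and [0.967446]): 0.943650 × 0.967446 = 0.9129

0.9129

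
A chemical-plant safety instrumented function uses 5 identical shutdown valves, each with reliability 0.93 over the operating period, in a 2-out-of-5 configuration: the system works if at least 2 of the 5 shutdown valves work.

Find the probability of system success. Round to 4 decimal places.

0.9999

R = Σ_{i=2}^{5} C(5,i) p^i (1−p)^{5−i} with p = 0.93
C(5,2)·0.93^2·0.07^3 = 0.002967
C(5,3)·0.93^3·0.07^2 = 0.039413
C(5,4)·0.93^4·0.07^1 = 0.261818
C(5,5)·0.93^5·0.07^0 = 0.695688
Sum = 0.9999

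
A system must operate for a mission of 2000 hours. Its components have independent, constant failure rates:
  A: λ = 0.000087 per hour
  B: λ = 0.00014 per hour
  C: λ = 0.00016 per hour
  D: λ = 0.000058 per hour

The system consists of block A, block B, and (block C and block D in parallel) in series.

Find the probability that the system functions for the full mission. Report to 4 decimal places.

R(A) = exp(−0.000087 × 2000) = 0.840297
R(B) = exp(−0.00014 × 2000) = 0.755784
R(C) = exp(−0.00016 × 2000) = 0.726149
R(D) = exp(−0.000058 × 2000) = 0.890475
Parallel (C and D): 1 − (1 − 0.726149)(1 − 0.890475) = 0.970006
Series (A, B, and [0.970006]): 0.840297 × 0.755784 × 0.970006 = 0.6160

0.6160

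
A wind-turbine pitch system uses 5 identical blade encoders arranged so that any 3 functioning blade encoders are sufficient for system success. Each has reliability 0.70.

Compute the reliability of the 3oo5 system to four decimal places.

0.8369

R = Σ_{i=3}^{5} C(5,i) p^i (1−p)^{5−i} with p = 0.70
C(5,3)·0.70^3·0.30^2 = 0.308700
C(5,4)·0.70^4·0.30^1 = 0.360150
C(5,5)·0.70^5·0.30^0 = 0.168070
Sum = 0.8369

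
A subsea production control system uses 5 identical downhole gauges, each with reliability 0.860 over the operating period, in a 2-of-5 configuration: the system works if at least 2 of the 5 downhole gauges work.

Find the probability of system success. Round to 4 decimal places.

0.9983

R = Σ_{i=2}^{5} C(5,i) p^i (1−p)^{5−i} with p = 0.860
C(5,2)·0.860^2·0.140^3 = 0.020295
C(5,3)·0.860^3·0.140^2 = 0.124667
C(5,4)·0.860^4·0.140^1 = 0.382906
C(5,5)·0.860^5·0.140^0 = 0.470427
Sum = 0.9983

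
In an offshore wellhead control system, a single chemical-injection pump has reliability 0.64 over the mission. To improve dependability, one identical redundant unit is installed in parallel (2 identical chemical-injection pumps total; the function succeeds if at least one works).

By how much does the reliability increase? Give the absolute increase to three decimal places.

0.230

R_before = 0.64
R_after = 1 − (1 − 0.64)^2 = 0.870
ΔR = 0.870 − 0.64 = 0.230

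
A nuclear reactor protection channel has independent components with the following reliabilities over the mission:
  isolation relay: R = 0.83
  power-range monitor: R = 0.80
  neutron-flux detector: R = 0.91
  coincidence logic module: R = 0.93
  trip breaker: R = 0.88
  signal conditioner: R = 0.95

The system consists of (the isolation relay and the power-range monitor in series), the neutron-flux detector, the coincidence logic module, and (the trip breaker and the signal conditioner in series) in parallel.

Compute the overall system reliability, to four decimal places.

0.9997

Series (isolation relay and power-range monitor): 0.830000 × 0.800000 = 0.664000
Series (trip breaker and signal conditioner): 0.880000 × 0.950000 = 0.836000
Parallel ([0.664000], neutron-flux detector, coincidence logic module, and [0.836000]): 1 − (1 − 0.664000)(1 − 0.910000)(1 − 0.930000)(1 − 0.836000) = 0.9997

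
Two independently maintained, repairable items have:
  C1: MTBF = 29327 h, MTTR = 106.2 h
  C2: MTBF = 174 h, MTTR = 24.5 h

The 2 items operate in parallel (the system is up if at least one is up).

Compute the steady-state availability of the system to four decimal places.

0.9996

A(C1) = MTBF/(MTBF+MTTR) = 29327/(29327+106.2) = 0.996392
A(C2) = MTBF/(MTBF+MTTR) = 174/(174+24.5) = 0.876574
Parallel availability: 1 − (1 − 0.996392)(1 − 0.876574) = 0.9996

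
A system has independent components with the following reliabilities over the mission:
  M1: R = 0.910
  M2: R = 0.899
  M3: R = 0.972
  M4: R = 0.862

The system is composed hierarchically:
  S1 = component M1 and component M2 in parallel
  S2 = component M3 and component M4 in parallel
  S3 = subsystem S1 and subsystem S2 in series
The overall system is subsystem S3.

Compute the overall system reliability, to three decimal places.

0.987

Parallel (M1 and M2): 1 − (1 − 0.91000)(1 − 0.89900) = 0.99091
Parallel (M3 and M4): 1 − (1 − 0.97200)(1 − 0.86200) = 0.99614
Series ([0.99091] and [0.99614]): 0.99091 × 0.99614 = 0.987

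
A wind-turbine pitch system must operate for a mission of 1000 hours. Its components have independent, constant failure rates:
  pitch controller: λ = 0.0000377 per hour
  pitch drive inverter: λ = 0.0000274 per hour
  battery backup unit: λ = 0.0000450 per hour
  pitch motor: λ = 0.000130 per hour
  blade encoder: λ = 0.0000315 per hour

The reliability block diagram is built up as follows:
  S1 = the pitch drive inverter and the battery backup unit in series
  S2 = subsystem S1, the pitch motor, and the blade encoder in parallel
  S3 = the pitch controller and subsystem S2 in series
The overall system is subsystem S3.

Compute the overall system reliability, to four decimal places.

0.9627

R(pitch controller) = exp(−0.0000377 × 1000) = 0.963002
R(pitch drive inverter) = exp(−0.0000274 × 1000) = 0.972972
R(battery backup unit) = exp(−0.0000450 × 1000) = 0.955997
R(pitch motor) = exp(−0.000130 × 1000) = 0.878095
R(blade encoder) = exp(−0.0000315 × 1000) = 0.968991
Series (pitch drive inverter and battery backup unit): 0.972972 × 0.955997 = 0.930158
Parallel ([0.930158], pitch motor, and blade encoder): 1 − (1 − 0.930158)(1 − 0.878095)(1 − 0.968991) = 0.999736
Series (pitch controller and [0.999736]): 0.963002 × 0.999736 = 0.9627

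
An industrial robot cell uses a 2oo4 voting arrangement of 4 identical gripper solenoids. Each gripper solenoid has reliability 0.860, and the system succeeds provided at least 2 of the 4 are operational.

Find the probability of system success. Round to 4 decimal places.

0.9902

R = Σ_{i=2}^{4} C(4,i) p^i (1−p)^{4−i} with p = 0.860
C(4,2)·0.860^2·0.140^2 = 0.086977
C(4,3)·0.860^3·0.140^1 = 0.356191
C(4,4)·0.860^4·0.140^0 = 0.547008
Sum = 0.9902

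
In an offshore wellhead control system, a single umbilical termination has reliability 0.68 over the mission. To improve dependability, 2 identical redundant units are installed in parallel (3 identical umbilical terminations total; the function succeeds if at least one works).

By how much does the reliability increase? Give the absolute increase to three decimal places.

0.287

R_before = 0.68
R_after = 1 − (1 − 0.68)^3 = 0.967
ΔR = 0.967 − 0.68 = 0.287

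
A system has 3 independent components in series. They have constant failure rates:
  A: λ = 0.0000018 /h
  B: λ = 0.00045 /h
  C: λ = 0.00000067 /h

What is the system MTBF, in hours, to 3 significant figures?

2210

Series of exponential components: λ_sys = Σ λ_i
λ_sys = 0.0000018 + 0.00045 + 0.00000067 = 4.5247e-04 /h
MTBF = 1 / λ_sys = 2210 h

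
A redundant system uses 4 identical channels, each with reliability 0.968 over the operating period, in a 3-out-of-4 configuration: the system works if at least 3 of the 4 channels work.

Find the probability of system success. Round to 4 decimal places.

0.9941

R = Σ_{i=3}^{4} C(4,i) p^i (1−p)^{4−i} with p = 0.968
C(4,3)·0.968^3·0.032^1 = 0.116101
C(4,4)·0.968^4·0.032^0 = 0.878014
Sum = 0.9941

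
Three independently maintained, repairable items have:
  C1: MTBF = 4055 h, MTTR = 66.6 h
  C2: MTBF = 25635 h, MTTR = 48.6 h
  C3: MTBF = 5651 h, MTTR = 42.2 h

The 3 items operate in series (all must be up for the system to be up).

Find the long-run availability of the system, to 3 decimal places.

A(C1) = MTBF/(MTBF+MTTR) = 4055/(4055+66.6) = 0.983841
A(C2) = MTBF/(MTBF+MTTR) = 25635/(25635+48.6) = 0.998108
A(C3) = MTBF/(MTBF+MTTR) = 5651/(5651+42.2) = 0.992588
Series availability: 0.983841 × 0.998108 × 0.992588 = 0.975

0.975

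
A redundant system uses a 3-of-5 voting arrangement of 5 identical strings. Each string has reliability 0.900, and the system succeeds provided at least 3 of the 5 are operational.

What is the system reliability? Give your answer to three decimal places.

R = Σ_{i=3}^{5} C(5,i) p^i (1−p)^{5−i} with p = 0.900
C(5,3)·0.900^3·0.100^2 = 0.07290
C(5,4)·0.900^4·0.100^1 = 0.32805
C(5,5)·0.900^5·0.100^0 = 0.59049
Sum = 0.991

0.991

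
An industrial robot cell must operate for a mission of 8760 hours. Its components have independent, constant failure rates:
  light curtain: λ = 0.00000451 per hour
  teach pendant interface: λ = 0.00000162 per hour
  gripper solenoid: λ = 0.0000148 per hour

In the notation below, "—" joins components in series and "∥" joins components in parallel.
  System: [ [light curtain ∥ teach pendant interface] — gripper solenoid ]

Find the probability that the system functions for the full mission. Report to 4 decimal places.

0.8779

R(light curtain) = exp(−0.00000451 × 8760) = 0.961263
R(teach pendant interface) = exp(−0.00000162 × 8760) = 0.985909
R(gripper solenoid) = exp(−0.0000148 × 8760) = 0.878405
Parallel (light curtain and teach pendant interface): 1 − (1 − 0.961263)(1 − 0.985909) = 0.999454
Series ([0.999454] and gripper solenoid): 0.999454 × 0.878405 = 0.8779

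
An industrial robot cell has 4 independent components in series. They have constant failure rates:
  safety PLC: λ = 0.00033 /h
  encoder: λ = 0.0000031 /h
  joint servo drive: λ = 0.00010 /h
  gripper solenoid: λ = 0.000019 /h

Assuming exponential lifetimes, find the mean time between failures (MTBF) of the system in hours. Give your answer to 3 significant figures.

Series of exponential components: λ_sys = Σ λ_i
λ_sys = 0.00033 + 0.0000031 + 0.00010 + 0.000019 = 4.5210e-04 /h
MTBF = 1 / λ_sys = 2210 h

2210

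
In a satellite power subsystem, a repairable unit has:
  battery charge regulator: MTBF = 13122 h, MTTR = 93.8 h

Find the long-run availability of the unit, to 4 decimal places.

A(battery charge regulator) = MTBF/(MTBF+MTTR) = 13122/(13122+93.8) = 0.9929

0.9929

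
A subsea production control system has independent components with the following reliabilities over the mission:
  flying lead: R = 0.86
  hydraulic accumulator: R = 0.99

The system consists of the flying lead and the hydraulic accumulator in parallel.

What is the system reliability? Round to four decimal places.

Parallel (flying lead and hydraulic accumulator): 1 − (1 − 0.860000)(1 − 0.990000) = 0.9986

0.9986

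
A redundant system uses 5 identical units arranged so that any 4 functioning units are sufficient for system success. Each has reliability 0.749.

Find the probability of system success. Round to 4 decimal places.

0.6307

R = Σ_{i=4}^{5} C(5,i) p^i (1−p)^{5−i} with p = 0.749
C(5,4)·0.749^4·0.251^1 = 0.394976
C(5,5)·0.749^5·0.251^0 = 0.235727
Sum = 0.6307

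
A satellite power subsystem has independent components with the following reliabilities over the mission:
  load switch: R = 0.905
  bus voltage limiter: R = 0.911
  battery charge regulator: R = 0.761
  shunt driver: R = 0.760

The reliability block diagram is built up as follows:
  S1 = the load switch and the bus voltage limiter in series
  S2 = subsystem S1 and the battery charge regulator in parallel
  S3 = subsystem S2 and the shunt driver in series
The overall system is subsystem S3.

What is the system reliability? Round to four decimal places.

Series (load switch and bus voltage limiter): 0.905000 × 0.911000 = 0.824455
Parallel ([0.824455] and battery charge regulator): 1 − (1 − 0.824455)(1 − 0.761000) = 0.958045
Series ([0.958045] and shunt driver): 0.958045 × 0.760000 = 0.7281

0.7281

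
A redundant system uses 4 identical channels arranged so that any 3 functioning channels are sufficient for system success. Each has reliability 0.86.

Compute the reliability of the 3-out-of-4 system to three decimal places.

R = Σ_{i=3}^{4} C(4,i) p^i (1−p)^{4−i} with p = 0.86
C(4,3)·0.86^3·0.14^1 = 0.35619
C(4,4)·0.86^4·0.14^0 = 0.54701
Sum = 0.903

0.903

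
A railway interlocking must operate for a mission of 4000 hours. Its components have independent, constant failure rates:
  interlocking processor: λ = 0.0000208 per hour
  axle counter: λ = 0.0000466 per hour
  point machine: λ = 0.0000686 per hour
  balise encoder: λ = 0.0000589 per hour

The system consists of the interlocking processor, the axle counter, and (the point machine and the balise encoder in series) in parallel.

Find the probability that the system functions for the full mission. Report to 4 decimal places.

0.9946

R(interlocking processor) = exp(−0.0000208 × 4000) = 0.920167
R(axle counter) = exp(−0.0000466 × 4000) = 0.829942
R(point machine) = exp(−0.0000686 × 4000) = 0.760028
R(balise encoder) = exp(−0.0000589 × 4000) = 0.790097
Series (point machine and balise encoder): 0.760028 × 0.790097 = 0.600496
Parallel (interlocking processor, axle counter, and [0.600496]): 1 − (1 − 0.920167)(1 − 0.829942)(1 − 0.600496) = 0.9946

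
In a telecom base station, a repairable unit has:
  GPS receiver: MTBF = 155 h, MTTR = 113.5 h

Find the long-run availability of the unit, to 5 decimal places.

0.57728

A(GPS receiver) = MTBF/(MTBF+MTTR) = 155/(155+113.5) = 0.57728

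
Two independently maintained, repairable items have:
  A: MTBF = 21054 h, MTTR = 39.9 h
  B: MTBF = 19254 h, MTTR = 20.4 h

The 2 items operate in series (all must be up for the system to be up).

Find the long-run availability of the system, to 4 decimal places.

A(A) = MTBF/(MTBF+MTTR) = 21054/(21054+39.9) = 0.998108
A(B) = MTBF/(MTBF+MTTR) = 19254/(19254+20.4) = 0.998942
Series availability: 0.998108 × 0.998942 = 0.9971

0.9971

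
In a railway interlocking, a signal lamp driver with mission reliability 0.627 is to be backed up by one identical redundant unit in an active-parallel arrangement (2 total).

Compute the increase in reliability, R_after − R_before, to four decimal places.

0.2339

R_before = 0.627
R_after = 1 − (1 − 0.627)^2 = 0.8609
ΔR = 0.8609 − 0.627 = 0.2339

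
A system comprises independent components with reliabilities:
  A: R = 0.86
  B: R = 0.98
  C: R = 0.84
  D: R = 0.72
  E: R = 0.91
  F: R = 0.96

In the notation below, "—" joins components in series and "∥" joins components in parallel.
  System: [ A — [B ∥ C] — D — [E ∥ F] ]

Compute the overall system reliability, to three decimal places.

Parallel (B and C): 1 − (1 − 0.98000)(1 − 0.84000) = 0.99680
Parallel (E and F): 1 − (1 − 0.91000)(1 − 0.96000) = 0.99640
Series (A, [0.99680], D, and [0.99640]): 0.86000 × 0.99680 × 0.72000 × 0.99640 = 0.615

0.615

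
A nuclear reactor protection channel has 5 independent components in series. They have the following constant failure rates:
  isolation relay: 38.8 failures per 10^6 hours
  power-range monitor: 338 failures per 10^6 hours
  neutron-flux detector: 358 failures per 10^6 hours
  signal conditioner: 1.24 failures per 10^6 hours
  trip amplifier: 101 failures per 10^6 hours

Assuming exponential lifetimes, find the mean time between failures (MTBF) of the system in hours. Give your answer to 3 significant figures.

Series of exponential components: λ_sys = Σ λ_i
λ_sys = 0.0000388 + 0.000338 + 0.000358 + 0.00000124 + 0.000101 = 8.3704e-04 /h
MTBF = 1 / λ_sys = 1190 h

1190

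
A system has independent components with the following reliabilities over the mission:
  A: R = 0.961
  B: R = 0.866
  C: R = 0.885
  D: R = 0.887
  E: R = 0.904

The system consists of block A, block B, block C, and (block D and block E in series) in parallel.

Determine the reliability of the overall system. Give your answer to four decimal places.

0.9999

Series (D and E): 0.887000 × 0.904000 = 0.801848
Parallel (A, B, C, and [0.801848]): 1 − (1 − 0.961000)(1 − 0.866000)(1 − 0.885000)(1 − 0.801848) = 0.9999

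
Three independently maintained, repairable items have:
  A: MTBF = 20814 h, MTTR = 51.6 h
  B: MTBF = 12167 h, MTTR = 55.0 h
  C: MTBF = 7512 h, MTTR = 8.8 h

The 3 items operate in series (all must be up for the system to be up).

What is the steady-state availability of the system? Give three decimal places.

0.992

A(A) = MTBF/(MTBF+MTTR) = 20814/(20814+51.6) = 0.997527
A(B) = MTBF/(MTBF+MTTR) = 12167/(12167+55.0) = 0.995500
A(C) = MTBF/(MTBF+MTTR) = 7512/(7512+8.8) = 0.998830
Series availability: 0.997527 × 0.995500 × 0.998830 = 0.992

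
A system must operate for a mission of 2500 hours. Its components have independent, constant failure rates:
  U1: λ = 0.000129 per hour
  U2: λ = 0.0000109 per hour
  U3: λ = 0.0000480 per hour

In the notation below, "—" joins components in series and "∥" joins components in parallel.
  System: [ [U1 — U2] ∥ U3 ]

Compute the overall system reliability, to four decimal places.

0.9666

R(U1) = exp(−0.000129 × 2500) = 0.724336
R(U2) = exp(−0.0000109 × 2500) = 0.973118
R(U3) = exp(−0.0000480 × 2500) = 0.886920
Series (U1 and U2): 0.724336 × 0.973118 = 0.704864
Parallel ([0.704864] and U3): 1 − (1 − 0.704864)(1 − 0.886920) = 0.9666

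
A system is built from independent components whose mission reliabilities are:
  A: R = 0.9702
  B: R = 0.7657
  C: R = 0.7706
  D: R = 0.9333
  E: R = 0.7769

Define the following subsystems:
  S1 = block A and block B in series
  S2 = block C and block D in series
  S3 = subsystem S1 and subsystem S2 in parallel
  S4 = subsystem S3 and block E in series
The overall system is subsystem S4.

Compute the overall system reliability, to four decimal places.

Series (A and B): 0.970200 × 0.765700 = 0.742882
Series (C and D): 0.770600 × 0.933300 = 0.719201
Parallel ([0.742882] and [0.719201]): 1 − (1 − 0.742882)(1 − 0.719201) = 0.927802
Series ([0.927802] and E): 0.927802 × 0.776900 = 0.7208

0.7208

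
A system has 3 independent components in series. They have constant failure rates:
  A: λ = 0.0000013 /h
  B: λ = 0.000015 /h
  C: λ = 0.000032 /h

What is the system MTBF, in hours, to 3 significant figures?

Series of exponential components: λ_sys = Σ λ_i
λ_sys = 0.0000013 + 0.000015 + 0.000032 = 4.8300e-05 /h
MTBF = 1 / λ_sys = 20700 h

20700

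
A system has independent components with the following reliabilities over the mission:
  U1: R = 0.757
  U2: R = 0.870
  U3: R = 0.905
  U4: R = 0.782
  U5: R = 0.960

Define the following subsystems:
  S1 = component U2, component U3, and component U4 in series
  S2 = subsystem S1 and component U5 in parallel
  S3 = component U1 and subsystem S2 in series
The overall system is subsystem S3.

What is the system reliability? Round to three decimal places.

Series (U2, U3, and U4): 0.87000 × 0.90500 × 0.78200 = 0.61571
Parallel ([0.61571] and U5): 1 − (1 − 0.61571)(1 − 0.96000) = 0.98463
Series (U1 and [0.98463]): 0.75700 × 0.98463 = 0.745

0.745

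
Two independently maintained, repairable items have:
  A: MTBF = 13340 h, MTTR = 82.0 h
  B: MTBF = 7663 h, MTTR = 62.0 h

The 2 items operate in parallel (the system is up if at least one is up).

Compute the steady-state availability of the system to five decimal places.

A(A) = MTBF/(MTBF+MTTR) = 13340/(13340+82.0) = 0.993891
A(B) = MTBF/(MTBF+MTTR) = 7663/(7663+62.0) = 0.991974
Parallel availability: 1 − (1 − 0.993891)(1 − 0.991974) = 0.99995

0.99995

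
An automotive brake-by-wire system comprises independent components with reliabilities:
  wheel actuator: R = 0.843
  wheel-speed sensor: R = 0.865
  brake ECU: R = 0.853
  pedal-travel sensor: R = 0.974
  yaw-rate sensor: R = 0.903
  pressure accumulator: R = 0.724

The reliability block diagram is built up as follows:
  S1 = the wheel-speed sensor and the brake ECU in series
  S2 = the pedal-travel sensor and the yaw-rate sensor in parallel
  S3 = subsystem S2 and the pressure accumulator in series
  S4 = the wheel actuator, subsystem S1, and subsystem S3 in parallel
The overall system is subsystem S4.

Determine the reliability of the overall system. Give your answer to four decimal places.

Series (wheel-speed sensor and brake ECU): 0.865000 × 0.853000 = 0.737845
Parallel (pedal-travel sensor and yaw-rate sensor): 1 − (1 − 0.974000)(1 − 0.903000) = 0.997478
Series ([0.997478] and pressure accumulator): 0.997478 × 0.724000 = 0.722174
Parallel (wheel actuator, [0.737845], and [0.722174]): 1 − (1 − 0.843000)(1 − 0.737845)(1 − 0.722174) = 0.9886

0.9886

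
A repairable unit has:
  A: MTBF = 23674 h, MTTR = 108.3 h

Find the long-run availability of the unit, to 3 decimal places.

A(A) = MTBF/(MTBF+MTTR) = 23674/(23674+108.3) = 0.995

0.995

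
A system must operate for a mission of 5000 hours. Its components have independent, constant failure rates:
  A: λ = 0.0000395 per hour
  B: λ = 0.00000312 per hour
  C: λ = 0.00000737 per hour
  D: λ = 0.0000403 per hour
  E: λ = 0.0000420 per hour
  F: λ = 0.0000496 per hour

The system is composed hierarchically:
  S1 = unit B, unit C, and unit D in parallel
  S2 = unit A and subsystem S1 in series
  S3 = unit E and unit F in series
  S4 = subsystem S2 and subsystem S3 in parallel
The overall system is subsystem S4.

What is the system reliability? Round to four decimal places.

0.9341

R(A) = exp(−0.0000395 × 5000) = 0.820780
R(B) = exp(−0.00000312 × 5000) = 0.984521
R(C) = exp(−0.00000737 × 5000) = 0.963821
R(D) = exp(−0.0000403 × 5000) = 0.817504
R(E) = exp(−0.0000420 × 5000) = 0.810584
R(F) = exp(−0.0000496 × 5000) = 0.780360
Parallel (B, C, and D): 1 − (1 − 0.984521)(1 − 0.963821)(1 − 0.817504) = 0.999898
Series (A and [0.999898]): 0.820780 × 0.999898 = 0.820696
Series (E and F): 0.810584 × 0.780360 = 0.632547
Parallel ([0.820696] and [0.632547]): 1 − (1 − 0.820696)(1 − 0.632547) = 0.9341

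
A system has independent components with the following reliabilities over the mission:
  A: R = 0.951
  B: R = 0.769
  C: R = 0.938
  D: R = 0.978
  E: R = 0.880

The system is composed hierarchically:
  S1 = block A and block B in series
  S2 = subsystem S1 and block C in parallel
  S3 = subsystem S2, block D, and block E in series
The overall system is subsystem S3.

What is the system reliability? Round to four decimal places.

Series (A and B): 0.951000 × 0.769000 = 0.731319
Parallel ([0.731319] and C): 1 − (1 − 0.731319)(1 − 0.938000) = 0.983342
Series ([0.983342], D, and E): 0.983342 × 0.978000 × 0.880000 = 0.8463

0.8463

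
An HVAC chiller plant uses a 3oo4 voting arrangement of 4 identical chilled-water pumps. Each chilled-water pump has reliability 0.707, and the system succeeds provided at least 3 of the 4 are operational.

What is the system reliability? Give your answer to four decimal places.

0.6640

R = Σ_{i=3}^{4} C(4,i) p^i (1−p)^{4−i} with p = 0.707
C(4,3)·0.707^3·0.293^1 = 0.414177
C(4,4)·0.707^4·0.293^0 = 0.249849
Sum = 0.6640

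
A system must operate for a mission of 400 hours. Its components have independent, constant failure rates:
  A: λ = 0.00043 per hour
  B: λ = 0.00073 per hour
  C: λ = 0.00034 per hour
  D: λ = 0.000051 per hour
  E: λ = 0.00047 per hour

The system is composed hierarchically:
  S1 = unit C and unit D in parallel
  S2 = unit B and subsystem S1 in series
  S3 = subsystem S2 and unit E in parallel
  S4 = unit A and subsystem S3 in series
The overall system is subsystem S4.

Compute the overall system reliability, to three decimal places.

R(A) = exp(−0.00043 × 400) = 0.84198
R(B) = exp(−0.00073 × 400) = 0.74677
R(C) = exp(−0.00034 × 400) = 0.87284
R(D) = exp(−0.000051 × 400) = 0.97981
R(E) = exp(−0.00047 × 400) = 0.82861
Parallel (C and D): 1 − (1 − 0.87284)(1 − 0.97981) = 0.99743
Series (B and [0.99743]): 0.74677 × 0.99743 = 0.74485
Parallel ([0.74485] and E): 1 − (1 − 0.74485)(1 − 0.82861) = 0.95627
Series (A and [0.95627]): 0.84198 × 0.95627 = 0.805

0.805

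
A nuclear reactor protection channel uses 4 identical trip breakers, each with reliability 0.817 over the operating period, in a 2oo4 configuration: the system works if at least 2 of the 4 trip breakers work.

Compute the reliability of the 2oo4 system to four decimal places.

0.9789

R = Σ_{i=2}^{4} C(4,i) p^i (1−p)^{4−i} with p = 0.817
C(4,2)·0.817^2·0.183^2 = 0.134121
C(4,3)·0.817^3·0.183^1 = 0.399188
C(4,4)·0.817^4·0.183^0 = 0.445542
Sum = 0.9789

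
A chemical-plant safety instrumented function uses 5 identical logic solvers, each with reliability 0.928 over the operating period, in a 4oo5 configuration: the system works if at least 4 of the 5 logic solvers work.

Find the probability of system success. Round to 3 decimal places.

R = Σ_{i=4}^{5} C(5,i) p^i (1−p)^{5−i} with p = 0.928
C(5,4)·0.928^4·0.072^1 = 0.26699
C(5,5)·0.928^5·0.072^0 = 0.68824
Sum = 0.955

0.955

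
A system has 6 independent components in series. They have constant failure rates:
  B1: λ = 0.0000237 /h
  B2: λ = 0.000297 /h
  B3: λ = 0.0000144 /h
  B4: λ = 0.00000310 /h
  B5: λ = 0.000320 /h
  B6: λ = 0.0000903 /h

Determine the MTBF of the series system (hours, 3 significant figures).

Series of exponential components: λ_sys = Σ λ_i
λ_sys = 0.0000237 + 0.000297 + 0.0000144 + 0.00000310 + 0.000320 + 0.0000903 = 7.4850e-04 /h
MTBF = 1 / λ_sys = 1340 h

1340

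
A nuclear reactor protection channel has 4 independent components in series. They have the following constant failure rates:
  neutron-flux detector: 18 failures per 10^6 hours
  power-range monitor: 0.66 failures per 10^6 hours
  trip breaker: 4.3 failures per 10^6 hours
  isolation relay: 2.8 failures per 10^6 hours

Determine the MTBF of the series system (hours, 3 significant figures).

Series of exponential components: λ_sys = Σ λ_i
λ_sys = 0.000018 + 0.00000066 + 0.0000043 + 0.0000028 = 2.5760e-05 /h
MTBF = 1 / λ_sys = 38800 h

38800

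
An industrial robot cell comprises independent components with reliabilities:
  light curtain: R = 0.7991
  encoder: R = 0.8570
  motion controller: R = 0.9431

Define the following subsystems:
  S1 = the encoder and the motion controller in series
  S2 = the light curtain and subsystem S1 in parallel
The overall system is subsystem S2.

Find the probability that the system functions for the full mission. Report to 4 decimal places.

0.9615

Series (encoder and motion controller): 0.857000 × 0.943100 = 0.808237
Parallel (light curtain and [0.808237]): 1 − (1 − 0.799100)(1 − 0.808237) = 0.9615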